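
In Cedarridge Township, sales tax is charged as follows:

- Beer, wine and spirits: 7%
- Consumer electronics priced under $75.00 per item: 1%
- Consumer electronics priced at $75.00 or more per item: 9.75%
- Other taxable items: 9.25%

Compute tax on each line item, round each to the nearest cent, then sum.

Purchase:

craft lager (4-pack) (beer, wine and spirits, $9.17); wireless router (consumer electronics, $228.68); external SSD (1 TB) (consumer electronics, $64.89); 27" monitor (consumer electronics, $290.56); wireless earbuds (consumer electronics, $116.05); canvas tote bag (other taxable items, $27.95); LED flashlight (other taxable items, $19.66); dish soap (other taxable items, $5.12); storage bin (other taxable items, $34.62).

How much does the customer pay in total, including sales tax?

$868.01

Craft lager (4-pack) $9.17: beer, wine and spirits → 7% → $0.64
Wireless router $228.68: consumer electronics, $75.00 or more → 9.75% → $22.30
External SSD (1 TB) $64.89: consumer electronics, under $75.00 → 1% → $0.65
27" monitor $290.56: consumer electronics, $75.00 or more → 9.75% → $28.33
Wireless earbuds $116.05: consumer electronics, $75.00 or more → 9.75% → $11.31
Canvas tote bag $27.95: other taxable items → 9.25% → $2.59
LED flashlight $19.66: other taxable items → 9.25% → $1.82
Dish soap $5.12: other taxable items → 9.25% → $0.47
Storage bin $34.62: other taxable items → 9.25% → $3.20
Subtotal = $796.70; tax = $71.31; total due = $868.01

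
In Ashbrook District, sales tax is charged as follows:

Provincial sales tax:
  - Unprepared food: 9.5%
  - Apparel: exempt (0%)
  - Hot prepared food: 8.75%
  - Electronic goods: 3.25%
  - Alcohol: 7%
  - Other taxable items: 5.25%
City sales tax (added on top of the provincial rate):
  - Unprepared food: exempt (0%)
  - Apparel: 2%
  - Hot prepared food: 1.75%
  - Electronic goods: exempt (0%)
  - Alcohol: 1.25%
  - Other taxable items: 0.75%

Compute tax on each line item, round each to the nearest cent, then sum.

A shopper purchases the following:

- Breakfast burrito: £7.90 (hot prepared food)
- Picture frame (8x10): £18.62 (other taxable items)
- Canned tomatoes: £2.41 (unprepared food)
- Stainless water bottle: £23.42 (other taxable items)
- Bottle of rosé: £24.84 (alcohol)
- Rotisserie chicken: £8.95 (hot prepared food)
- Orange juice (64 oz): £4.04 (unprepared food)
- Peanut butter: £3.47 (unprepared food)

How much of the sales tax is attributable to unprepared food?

Canned tomatoes £2.41: unprepared food → 9.5% + 0% city = 9.5% → £0.23
Orange juice (64 oz) £4.04: unprepared food → 9.5% + 0% city = 9.5% → £0.38
Peanut butter £3.47: unprepared food → 9.5% + 0% city = 9.5% → £0.33
Tax on unprepared food = £0.23 + £0.38 + £0.33 = £0.94

£0.94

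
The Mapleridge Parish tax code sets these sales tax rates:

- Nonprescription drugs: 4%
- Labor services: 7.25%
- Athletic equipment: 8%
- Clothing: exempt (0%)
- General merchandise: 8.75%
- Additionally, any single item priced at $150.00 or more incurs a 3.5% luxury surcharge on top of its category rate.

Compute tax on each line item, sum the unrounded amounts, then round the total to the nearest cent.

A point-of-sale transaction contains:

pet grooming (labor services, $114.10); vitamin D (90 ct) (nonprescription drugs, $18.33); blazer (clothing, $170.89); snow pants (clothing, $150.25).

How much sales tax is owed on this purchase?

$20.25

Pet grooming $114.10: labor services → 7.25% → $8.27225
Vitamin D (90 ct) $18.33: nonprescription drugs → 4% → $0.7332
Blazer $170.89: clothing → 0% + 3.5% surcharge = 3.5% → $5.98115
Snow pants $150.25: clothing → 0% + 3.5% surcharge = 3.5% → $5.25875
Unrounded tax sum = $20.24535 → $20.25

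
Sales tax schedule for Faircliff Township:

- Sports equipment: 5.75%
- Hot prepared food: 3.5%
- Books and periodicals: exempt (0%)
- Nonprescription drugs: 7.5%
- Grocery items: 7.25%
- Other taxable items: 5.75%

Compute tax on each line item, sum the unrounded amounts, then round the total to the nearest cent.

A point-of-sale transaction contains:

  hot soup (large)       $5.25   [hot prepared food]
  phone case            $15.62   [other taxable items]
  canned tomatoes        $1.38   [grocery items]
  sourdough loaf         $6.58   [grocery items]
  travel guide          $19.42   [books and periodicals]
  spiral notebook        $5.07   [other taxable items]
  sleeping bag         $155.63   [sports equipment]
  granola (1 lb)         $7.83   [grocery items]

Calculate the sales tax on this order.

Hot soup (large) $5.25: hot prepared food → 3.5% → $0.18375
Phone case $15.62: other taxable items → 5.75% → $0.89815
Canned tomatoes $1.38: grocery items → 7.25% → $0.10005
Sourdough loaf $6.58: grocery items → 7.25% → $0.47705
Travel guide $19.42: books and periodicals → 0% → $0.00
Spiral notebook $5.07: other taxable items → 5.75% → $0.291525
Sleeping bag $155.63: sports equipment → 5.75% → $8.948725
Granola (1 lb) $7.83: grocery items → 7.25% → $0.567675
Unrounded tax sum = $11.466925 → $11.47

$11.47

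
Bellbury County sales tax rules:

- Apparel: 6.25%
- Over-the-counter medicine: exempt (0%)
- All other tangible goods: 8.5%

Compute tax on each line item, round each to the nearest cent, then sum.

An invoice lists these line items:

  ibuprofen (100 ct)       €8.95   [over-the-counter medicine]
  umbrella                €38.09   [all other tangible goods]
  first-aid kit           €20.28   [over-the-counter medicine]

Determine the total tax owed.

Ibuprofen (100 ct) €8.95: over-the-counter medicine → 0% → €0.00
Umbrella €38.09: all other tangible goods → 8.5% → €3.24
First-aid kit €20.28: over-the-counter medicine → 0% → €0.00
Total tax = €3.24

€3.24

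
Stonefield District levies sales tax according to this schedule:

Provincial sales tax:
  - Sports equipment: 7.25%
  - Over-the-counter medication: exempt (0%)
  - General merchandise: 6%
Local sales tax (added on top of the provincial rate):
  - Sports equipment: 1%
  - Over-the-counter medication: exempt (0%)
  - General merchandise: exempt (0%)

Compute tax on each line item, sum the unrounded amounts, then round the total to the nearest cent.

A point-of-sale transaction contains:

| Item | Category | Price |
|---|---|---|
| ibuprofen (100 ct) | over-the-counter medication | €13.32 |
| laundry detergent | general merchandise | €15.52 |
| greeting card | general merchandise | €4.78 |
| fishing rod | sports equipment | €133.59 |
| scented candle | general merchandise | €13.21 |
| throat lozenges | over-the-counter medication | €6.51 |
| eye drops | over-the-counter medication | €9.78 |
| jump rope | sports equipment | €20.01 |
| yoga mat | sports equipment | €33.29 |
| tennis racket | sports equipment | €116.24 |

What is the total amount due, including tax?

€393.27

Ibuprofen (100 ct) €13.32: over-the-counter medication → 0% + 0% local = 0% → €0.00
Laundry detergent €15.52: general merchandise → 6% + 0% local = 6% → €0.9312
Greeting card €4.78: general merchandise → 6% + 0% local = 6% → €0.2868
Fishing rod €133.59: sports equipment → 7.25% + 1% local = 8.25% → €11.021175
Scented candle €13.21: general merchandise → 6% + 0% local = 6% → €0.7926
Throat lozenges €6.51: over-the-counter medication → 0% + 0% local = 0% → €0.00
Eye drops €9.78: over-the-counter medication → 0% + 0% local = 0% → €0.00
Jump rope €20.01: sports equipment → 7.25% + 1% local = 8.25% → €1.650825
Yoga mat €33.29: sports equipment → 7.25% + 1% local = 8.25% → €2.746425
Tennis racket €116.24: sports equipment → 7.25% + 1% local = 8.25% → €9.5898
Subtotal = €366.25; unrounded tax = €27.018825 → €27.02; total due = €393.27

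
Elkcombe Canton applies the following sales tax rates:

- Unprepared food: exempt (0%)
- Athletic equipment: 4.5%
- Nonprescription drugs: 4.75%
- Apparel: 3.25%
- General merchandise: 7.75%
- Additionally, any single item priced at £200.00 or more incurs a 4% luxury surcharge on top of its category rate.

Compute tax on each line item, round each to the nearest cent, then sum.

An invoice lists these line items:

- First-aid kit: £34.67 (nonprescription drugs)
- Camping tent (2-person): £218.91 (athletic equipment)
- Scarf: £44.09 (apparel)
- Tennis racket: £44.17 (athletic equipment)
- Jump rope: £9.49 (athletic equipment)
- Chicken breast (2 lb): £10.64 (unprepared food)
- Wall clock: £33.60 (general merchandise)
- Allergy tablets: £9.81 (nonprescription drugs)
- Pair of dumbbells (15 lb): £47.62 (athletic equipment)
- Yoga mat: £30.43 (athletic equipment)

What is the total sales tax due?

£30.69

First-aid kit £34.67: nonprescription drugs → 4.75% → £1.65
Camping tent (2-person) £218.91: athletic equipment → 4.5% + 4% surcharge = 8.5% → £18.61
Scarf £44.09: apparel → 3.25% → £1.43
Tennis racket £44.17: athletic equipment → 4.5% → £1.99
Jump rope £9.49: athletic equipment → 4.5% → £0.43
Chicken breast (2 lb) £10.64: unprepared food → 0% → £0.00
Wall clock £33.60: general merchandise → 7.75% → £2.60
Allergy tablets £9.81: nonprescription drugs → 4.75% → £0.47
Pair of dumbbells (15 lb) £47.62: athletic equipment → 4.5% → £2.14
Yoga mat £30.43: athletic equipment → 4.5% → £1.37
Total tax = £1.65 + £18.61 + £1.43 + £1.99 + £0.43 + £2.60 + £0.47 + £2.14 + £1.37 = £30.69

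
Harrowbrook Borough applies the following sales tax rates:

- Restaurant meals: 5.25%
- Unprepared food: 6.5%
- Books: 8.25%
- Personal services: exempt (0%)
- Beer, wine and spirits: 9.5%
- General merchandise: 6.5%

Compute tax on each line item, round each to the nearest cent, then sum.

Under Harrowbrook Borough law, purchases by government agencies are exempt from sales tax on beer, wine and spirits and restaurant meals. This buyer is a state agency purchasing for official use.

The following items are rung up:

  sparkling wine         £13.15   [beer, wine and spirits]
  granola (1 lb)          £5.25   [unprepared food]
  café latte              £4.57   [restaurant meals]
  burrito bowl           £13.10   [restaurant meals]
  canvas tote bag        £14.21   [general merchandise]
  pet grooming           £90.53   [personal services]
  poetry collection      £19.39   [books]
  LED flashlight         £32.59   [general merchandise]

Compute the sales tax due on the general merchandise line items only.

Canvas tote bag £14.21: general merchandise → 6.5% → £0.92
LED flashlight £32.59: general merchandise → 6.5% → £2.12
Tax on general merchandise = £0.92 + £2.12 = £3.04

£3.04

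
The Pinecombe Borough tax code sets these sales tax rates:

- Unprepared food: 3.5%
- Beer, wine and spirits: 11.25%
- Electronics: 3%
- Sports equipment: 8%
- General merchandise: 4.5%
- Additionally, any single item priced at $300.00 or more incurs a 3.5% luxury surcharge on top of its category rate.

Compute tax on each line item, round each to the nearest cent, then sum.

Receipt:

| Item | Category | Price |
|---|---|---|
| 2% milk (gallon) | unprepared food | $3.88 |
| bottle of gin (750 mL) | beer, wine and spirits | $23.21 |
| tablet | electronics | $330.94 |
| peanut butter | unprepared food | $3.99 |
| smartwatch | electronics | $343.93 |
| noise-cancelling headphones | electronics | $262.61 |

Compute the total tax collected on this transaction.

$54.64

2% milk (gallon) $3.88: unprepared food → 3.5% → $0.14
Bottle of gin (750 mL) $23.21: beer, wine and spirits → 11.25% → $2.61
Tablet $330.94: electronics → 3% + 3.5% surcharge = 6.5% → $21.51
Peanut butter $3.99: unprepared food → 3.5% → $0.14
Smartwatch $343.93: electronics → 3% + 3.5% surcharge = 6.5% → $22.36
Noise-cancelling headphones $262.61: electronics → 3% → $7.88
Total tax = $0.14 + $2.61 + $21.51 + $0.14 + $22.36 + $7.88 = $54.64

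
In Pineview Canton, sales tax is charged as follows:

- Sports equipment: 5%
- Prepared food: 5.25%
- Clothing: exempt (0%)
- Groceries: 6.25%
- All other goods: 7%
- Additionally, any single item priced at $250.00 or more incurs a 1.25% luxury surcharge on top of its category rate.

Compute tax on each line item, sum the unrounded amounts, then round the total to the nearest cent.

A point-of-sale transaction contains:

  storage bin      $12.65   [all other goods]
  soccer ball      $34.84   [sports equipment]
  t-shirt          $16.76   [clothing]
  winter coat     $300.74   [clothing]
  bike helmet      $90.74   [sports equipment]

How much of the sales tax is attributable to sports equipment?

Soccer ball $34.84: sports equipment → 5% → $1.742
Bike helmet $90.74: sports equipment → 5% → $4.537
Tax on sports equipment: unrounded sum = $6.279 → $6.28

$6.28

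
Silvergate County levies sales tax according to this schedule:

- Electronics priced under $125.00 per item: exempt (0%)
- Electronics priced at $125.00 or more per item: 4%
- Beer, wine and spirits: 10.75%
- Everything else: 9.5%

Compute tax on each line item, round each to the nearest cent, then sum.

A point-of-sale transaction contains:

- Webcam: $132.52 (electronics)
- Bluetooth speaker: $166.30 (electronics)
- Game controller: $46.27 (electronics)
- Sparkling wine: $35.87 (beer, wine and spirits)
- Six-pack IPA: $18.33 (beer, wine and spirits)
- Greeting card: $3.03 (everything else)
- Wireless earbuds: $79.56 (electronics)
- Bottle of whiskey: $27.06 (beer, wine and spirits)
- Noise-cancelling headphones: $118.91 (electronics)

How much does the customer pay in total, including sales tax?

$648.83

Webcam $132.52: electronics, $125.00 or more → 4% → $5.30
Bluetooth speaker $166.30: electronics, $125.00 or more → 4% → $6.65
Game controller $46.27: electronics, under $125.00 → 0% → $0.00
Sparkling wine $35.87: beer, wine and spirits → 10.75% → $3.86
Six-pack IPA $18.33: beer, wine and spirits → 10.75% → $1.97
Greeting card $3.03: everything else → 9.5% → $0.29
Wireless earbuds $79.56: electronics, under $125.00 → 0% → $0.00
Bottle of whiskey $27.06: beer, wine and spirits → 10.75% → $2.91
Noise-cancelling headphones $118.91: electronics, under $125.00 → 0% → $0.00
Subtotal = $627.85; tax = $20.98; total due = $648.83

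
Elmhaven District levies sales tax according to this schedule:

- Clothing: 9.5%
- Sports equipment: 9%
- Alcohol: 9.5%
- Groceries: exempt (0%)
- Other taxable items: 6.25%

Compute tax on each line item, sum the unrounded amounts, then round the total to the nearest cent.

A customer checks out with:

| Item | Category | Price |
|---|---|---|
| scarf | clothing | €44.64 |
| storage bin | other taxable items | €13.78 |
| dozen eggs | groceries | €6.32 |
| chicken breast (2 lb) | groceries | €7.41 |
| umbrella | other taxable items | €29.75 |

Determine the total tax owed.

Scarf €44.64: clothing → 9.5% → €4.2408
Storage bin €13.78: other taxable items → 6.25% → €0.86125
Dozen eggs €6.32: groceries → 0% → €0.00
Chicken breast (2 lb) €7.41: groceries → 0% → €0.00
Umbrella €29.75: other taxable items → 6.25% → €1.859375
Unrounded tax sum = €6.961425 → €6.96

€6.96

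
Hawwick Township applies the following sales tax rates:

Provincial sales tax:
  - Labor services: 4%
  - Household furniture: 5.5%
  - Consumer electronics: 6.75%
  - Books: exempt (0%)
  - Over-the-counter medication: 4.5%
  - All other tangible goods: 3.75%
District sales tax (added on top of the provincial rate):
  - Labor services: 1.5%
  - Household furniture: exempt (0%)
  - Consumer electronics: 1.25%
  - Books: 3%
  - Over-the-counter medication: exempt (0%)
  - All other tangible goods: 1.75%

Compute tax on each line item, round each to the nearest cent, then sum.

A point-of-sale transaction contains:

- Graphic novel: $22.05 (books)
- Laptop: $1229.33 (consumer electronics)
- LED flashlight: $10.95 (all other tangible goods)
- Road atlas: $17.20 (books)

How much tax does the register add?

$100.13

Graphic novel $22.05: books → 0% + 3% district = 3% → $0.66
Laptop $1229.33: consumer electronics → 6.75% + 1.25% district = 8% → $98.35
LED flashlight $10.95: all other tangible goods → 3.75% + 1.75% district = 5.5% → $0.60
Road atlas $17.20: books → 0% + 3% district = 3% → $0.52
Total tax = $0.66 + $98.35 + $0.60 + $0.52 = $100.13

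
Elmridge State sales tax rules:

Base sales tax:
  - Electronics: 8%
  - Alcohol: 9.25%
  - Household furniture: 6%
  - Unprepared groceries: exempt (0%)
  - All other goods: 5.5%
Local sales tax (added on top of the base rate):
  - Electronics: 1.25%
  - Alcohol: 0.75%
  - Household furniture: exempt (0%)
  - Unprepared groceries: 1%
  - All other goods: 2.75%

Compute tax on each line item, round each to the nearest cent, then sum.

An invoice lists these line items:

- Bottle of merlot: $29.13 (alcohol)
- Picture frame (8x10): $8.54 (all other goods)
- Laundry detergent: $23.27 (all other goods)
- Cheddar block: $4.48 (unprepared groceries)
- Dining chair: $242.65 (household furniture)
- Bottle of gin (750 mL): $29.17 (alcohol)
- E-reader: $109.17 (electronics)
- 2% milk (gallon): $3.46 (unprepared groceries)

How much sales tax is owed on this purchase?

$33.18

Bottle of merlot $29.13: alcohol → 9.25% + 0.75% local = 10% → $2.91
Picture frame (8x10) $8.54: all other goods → 5.5% + 2.75% local = 8.25% → $0.70
Laundry detergent $23.27: all other goods → 5.5% + 2.75% local = 8.25% → $1.92
Cheddar block $4.48: unprepared groceries → 0% + 1% local = 1% → $0.04
Dining chair $242.65: household furniture → 6% + 0% local = 6% → $14.56
Bottle of gin (750 mL) $29.17: alcohol → 9.25% + 0.75% local = 10% → $2.92
E-reader $109.17: electronics → 8% + 1.25% local = 9.25% → $10.10
2% milk (gallon) $3.46: unprepared groceries → 0% + 1% local = 1% → $0.03
Total tax = $2.91 + $0.70 + $1.92 + $0.04 + $14.56 + $2.92 + $10.10 + $0.03 = $33.18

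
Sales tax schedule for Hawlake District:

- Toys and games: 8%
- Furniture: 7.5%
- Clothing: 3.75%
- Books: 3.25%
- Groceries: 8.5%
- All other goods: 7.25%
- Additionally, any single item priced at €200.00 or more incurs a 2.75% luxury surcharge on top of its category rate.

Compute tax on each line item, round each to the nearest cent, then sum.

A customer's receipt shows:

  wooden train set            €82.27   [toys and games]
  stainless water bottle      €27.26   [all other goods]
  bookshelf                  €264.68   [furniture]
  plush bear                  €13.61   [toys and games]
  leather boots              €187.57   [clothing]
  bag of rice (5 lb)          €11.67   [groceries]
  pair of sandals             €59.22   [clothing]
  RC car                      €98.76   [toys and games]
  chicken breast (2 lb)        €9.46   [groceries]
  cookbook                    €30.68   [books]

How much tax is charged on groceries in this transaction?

€1.79

Bag of rice (5 lb) €11.67: groceries → 8.5% → €0.99
Chicken breast (2 lb) €9.46: groceries → 8.5% → €0.80
Tax on groceries = €0.99 + €0.80 = €1.79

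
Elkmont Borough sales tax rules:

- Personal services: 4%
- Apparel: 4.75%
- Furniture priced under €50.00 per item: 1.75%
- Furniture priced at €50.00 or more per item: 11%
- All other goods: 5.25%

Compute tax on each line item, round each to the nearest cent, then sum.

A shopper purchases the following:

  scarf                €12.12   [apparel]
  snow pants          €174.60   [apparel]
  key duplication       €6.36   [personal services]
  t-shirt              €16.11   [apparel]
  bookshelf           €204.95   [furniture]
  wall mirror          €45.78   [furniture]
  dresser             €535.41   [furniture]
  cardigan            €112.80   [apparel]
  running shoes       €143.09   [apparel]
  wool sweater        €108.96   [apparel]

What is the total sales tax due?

Scarf €12.12: apparel → 4.75% → €0.58
Snow pants €174.60: apparel → 4.75% → €8.29
Key duplication €6.36: personal services → 4% → €0.25
T-shirt €16.11: apparel → 4.75% → €0.77
Bookshelf €204.95: furniture, €50.00 or more → 11% → €22.54
Wall mirror €45.78: furniture, under €50.00 → 1.75% → €0.80
Dresser €535.41: furniture, €50.00 or more → 11% → €58.90
Cardigan €112.80: apparel → 4.75% → €5.36
Running shoes €143.09: apparel → 4.75% → €6.80
Wool sweater €108.96: apparel → 4.75% → €5.18
Total tax = €0.58 + €8.29 + €0.25 + €0.77 + €22.54 + €0.80 + €58.90 + €5.36 + €6.80 + €5.18 = €109.47

€109.47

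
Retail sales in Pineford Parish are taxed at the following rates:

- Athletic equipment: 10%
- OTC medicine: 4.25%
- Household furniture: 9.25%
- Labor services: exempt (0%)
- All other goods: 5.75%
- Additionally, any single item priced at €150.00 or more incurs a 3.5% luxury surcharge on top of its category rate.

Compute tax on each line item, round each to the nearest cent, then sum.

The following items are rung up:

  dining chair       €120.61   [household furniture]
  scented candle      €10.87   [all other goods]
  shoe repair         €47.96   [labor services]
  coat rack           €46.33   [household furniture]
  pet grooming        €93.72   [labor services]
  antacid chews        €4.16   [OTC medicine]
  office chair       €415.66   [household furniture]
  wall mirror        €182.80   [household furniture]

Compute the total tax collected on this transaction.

€92.57

Dining chair €120.61: household furniture → 9.25% → €11.16
Scented candle €10.87: all other goods → 5.75% → €0.63
Shoe repair €47.96: labor services → 0% → €0.00
Coat rack €46.33: household furniture → 9.25% → €4.29
Pet grooming €93.72: labor services → 0% → €0.00
Antacid chews €4.16: OTC medicine → 4.25% → €0.18
Office chair €415.66: household furniture → 9.25% + 3.5% surcharge = 12.75% → €53.00
Wall mirror €182.80: household furniture → 9.25% + 3.5% surcharge = 12.75% → €23.31
Total tax = €11.16 + €0.63 + €4.29 + €0.18 + €53.00 + €23.31 = €92.57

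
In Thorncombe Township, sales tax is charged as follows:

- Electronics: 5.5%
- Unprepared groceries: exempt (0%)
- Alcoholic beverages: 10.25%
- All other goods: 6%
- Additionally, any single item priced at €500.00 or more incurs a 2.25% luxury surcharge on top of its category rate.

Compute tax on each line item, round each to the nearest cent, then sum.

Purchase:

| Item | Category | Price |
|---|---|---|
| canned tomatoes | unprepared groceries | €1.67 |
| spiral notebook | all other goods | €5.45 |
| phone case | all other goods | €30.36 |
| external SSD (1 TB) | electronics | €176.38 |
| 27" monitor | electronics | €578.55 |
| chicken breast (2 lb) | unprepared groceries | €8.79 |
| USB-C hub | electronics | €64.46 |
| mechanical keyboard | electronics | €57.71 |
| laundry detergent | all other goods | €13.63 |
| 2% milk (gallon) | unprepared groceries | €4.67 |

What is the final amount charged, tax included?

€1005.90

Canned tomatoes €1.67: unprepared groceries → 0% → €0.00
Spiral notebook €5.45: all other goods → 6% → €0.33
Phone case €30.36: all other goods → 6% → €1.82
External SSD (1 TB) €176.38: electronics → 5.5% → €9.70
27" monitor €578.55: electronics → 5.5% + 2.25% surcharge = 7.75% → €44.84
Chicken breast (2 lb) €8.79: unprepared groceries → 0% → €0.00
USB-C hub €64.46: electronics → 5.5% → €3.55
Mechanical keyboard €57.71: electronics → 5.5% → €3.17
Laundry detergent €13.63: all other goods → 6% → €0.82
2% milk (gallon) €4.67: unprepared groceries → 0% → €0.00
Subtotal = €941.67; tax = €64.23; total due = €1005.90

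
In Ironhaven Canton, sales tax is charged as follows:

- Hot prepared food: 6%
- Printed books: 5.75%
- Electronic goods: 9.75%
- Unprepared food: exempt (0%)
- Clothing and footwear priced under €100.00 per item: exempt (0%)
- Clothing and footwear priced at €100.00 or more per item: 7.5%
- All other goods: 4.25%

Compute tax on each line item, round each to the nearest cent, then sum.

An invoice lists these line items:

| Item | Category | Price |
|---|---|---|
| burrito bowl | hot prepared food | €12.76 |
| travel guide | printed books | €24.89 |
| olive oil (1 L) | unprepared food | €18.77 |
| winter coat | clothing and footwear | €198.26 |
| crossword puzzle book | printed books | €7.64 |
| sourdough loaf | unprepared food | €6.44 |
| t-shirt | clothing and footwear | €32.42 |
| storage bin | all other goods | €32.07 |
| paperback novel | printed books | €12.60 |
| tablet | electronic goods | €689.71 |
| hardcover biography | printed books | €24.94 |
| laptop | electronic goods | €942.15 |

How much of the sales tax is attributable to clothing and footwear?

€14.87

Winter coat €198.26: clothing and footwear, €100.00 or more → 7.5% → €14.87
T-shirt €32.42: clothing and footwear, under €100.00 → 0% → €0.00
Tax on clothing and footwear = €14.87 + €0.00 = €14.87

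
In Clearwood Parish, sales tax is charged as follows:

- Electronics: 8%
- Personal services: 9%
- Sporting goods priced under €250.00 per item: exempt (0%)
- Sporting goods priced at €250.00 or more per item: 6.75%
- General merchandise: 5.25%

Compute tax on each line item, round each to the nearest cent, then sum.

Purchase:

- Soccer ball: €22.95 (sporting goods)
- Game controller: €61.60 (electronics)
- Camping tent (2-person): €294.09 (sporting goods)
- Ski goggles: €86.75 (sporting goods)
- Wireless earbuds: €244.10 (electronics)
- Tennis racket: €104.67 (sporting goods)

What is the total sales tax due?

Soccer ball €22.95: sporting goods, under €250.00 → 0% → €0.00
Game controller €61.60: electronics → 8% → €4.93
Camping tent (2-person) €294.09: sporting goods, €250.00 or more → 6.75% → €19.85
Ski goggles €86.75: sporting goods, under €250.00 → 0% → €0.00
Wireless earbuds €244.10: electronics → 8% → €19.53
Tennis racket €104.67: sporting goods, under €250.00 → 0% → €0.00
Total tax = €4.93 + €19.85 + €19.53 = €44.31

€44.31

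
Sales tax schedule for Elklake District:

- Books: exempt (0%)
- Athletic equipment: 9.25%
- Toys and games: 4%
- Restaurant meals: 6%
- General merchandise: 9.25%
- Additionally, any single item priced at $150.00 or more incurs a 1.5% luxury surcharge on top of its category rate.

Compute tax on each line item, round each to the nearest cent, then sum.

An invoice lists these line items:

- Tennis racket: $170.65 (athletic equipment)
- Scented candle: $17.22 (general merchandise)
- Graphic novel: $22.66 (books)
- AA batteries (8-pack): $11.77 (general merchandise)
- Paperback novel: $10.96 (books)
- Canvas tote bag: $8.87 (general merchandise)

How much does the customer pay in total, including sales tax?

Tennis racket $170.65: athletic equipment → 9.25% + 1.5% surcharge = 10.75% → $18.34
Scented candle $17.22: general merchandise → 9.25% → $1.59
Graphic novel $22.66: books → 0% → $0.00
AA batteries (8-pack) $11.77: general merchandise → 9.25% → $1.09
Paperback novel $10.96: books → 0% → $0.00
Canvas tote bag $8.87: general merchandise → 9.25% → $0.82
Subtotal = $242.13; tax = $21.84; total due = $263.97

$263.97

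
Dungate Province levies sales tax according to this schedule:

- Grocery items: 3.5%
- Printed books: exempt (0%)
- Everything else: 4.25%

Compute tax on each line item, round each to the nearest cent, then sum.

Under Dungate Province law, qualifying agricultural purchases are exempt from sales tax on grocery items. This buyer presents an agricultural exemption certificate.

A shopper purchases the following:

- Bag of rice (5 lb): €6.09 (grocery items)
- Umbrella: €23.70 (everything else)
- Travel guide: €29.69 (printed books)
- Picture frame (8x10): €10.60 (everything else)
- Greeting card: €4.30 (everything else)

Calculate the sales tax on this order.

€1.64

Bag of rice (5 lb) €6.09: grocery items, buyer-exempt → 0% → €0.00
Umbrella €23.70: everything else → 4.25% → €1.01
Travel guide €29.69: printed books → 0% → €0.00
Picture frame (8x10) €10.60: everything else → 4.25% → €0.45
Greeting card €4.30: everything else → 4.25% → €0.18
Total tax = €1.01 + €0.45 + €0.18 = €1.64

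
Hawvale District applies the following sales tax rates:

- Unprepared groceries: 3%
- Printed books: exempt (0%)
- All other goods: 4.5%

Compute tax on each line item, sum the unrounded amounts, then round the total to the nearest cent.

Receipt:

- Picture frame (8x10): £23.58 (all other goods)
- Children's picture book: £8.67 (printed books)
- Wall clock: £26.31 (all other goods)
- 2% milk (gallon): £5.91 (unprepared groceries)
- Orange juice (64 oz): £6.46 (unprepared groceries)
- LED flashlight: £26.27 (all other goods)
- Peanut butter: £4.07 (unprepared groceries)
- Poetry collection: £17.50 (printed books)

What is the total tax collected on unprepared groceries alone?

£0.49

2% milk (gallon) £5.91: unprepared groceries → 3% → £0.1773
Orange juice (64 oz) £6.46: unprepared groceries → 3% → £0.1938
Peanut butter £4.07: unprepared groceries → 3% → £0.1221
Tax on unprepared groceries: unrounded sum = £0.4932 → £0.49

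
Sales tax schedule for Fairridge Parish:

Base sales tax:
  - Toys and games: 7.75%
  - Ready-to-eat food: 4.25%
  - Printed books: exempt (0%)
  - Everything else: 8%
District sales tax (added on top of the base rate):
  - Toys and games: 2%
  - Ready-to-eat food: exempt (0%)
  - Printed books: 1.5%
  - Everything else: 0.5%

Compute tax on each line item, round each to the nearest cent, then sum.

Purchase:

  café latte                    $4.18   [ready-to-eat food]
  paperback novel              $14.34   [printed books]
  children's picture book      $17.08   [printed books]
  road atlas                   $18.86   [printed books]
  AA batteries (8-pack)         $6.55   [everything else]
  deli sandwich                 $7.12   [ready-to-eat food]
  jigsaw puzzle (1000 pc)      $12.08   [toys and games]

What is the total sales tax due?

Café latte $4.18: ready-to-eat food → 4.25% + 0% district = 4.25% → $0.18
Paperback novel $14.34: printed books → 0% + 1.5% district = 1.5% → $0.22
Children's picture book $17.08: printed books → 0% + 1.5% district = 1.5% → $0.26
Road atlas $18.86: printed books → 0% + 1.5% district = 1.5% → $0.28
AA batteries (8-pack) $6.55: everything else → 8% + 0.5% district = 8.5% → $0.56
Deli sandwich $7.12: ready-to-eat food → 4.25% + 0% district = 4.25% → $0.30
Jigsaw puzzle (1000 pc) $12.08: toys and games → 7.75% + 2% district = 9.75% → $1.18
Total tax = $0.18 + $0.22 + $0.26 + $0.28 + $0.56 + $0.30 + $1.18 = $2.98

$2.98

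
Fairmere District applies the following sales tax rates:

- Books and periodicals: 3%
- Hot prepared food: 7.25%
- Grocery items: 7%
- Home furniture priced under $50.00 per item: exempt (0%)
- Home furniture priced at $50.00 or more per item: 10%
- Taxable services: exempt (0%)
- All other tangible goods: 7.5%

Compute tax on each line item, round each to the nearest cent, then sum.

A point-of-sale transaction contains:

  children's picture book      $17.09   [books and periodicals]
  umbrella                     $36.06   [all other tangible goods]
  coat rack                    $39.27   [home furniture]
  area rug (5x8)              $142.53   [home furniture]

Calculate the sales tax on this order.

$17.46

Children's picture book $17.09: books and periodicals → 3% → $0.51
Umbrella $36.06: all other tangible goods → 7.5% → $2.70
Coat rack $39.27: home furniture, under $50.00 → 0% → $0.00
Area rug (5x8) $142.53: home furniture, $50.00 or more → 10% → $14.25
Total tax = $0.51 + $2.70 + $14.25 = $17.46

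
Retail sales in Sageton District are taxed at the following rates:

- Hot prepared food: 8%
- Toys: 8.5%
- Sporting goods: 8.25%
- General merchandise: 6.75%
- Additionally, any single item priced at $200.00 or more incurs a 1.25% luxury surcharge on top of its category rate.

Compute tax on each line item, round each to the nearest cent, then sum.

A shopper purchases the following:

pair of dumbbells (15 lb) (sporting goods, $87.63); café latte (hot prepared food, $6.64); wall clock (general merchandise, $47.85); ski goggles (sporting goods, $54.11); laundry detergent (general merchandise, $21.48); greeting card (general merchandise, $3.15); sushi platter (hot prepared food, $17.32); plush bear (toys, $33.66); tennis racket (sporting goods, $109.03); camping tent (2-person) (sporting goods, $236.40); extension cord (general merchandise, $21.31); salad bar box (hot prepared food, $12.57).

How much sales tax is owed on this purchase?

Pair of dumbbells (15 lb) $87.63: sporting goods → 8.25% → $7.23
Café latte $6.64: hot prepared food → 8% → $0.53
Wall clock $47.85: general merchandise → 6.75% → $3.23
Ski goggles $54.11: sporting goods → 8.25% → $4.46
Laundry detergent $21.48: general merchandise → 6.75% → $1.45
Greeting card $3.15: general merchandise → 6.75% → $0.21
Sushi platter $17.32: hot prepared food → 8% → $1.39
Plush bear $33.66: toys → 8.5% → $2.86
Tennis racket $109.03: sporting goods → 8.25% → $8.99
Camping tent (2-person) $236.40: sporting goods → 8.25% + 1.25% surcharge = 9.5% → $22.46
Extension cord $21.31: general merchandise → 6.75% → $1.44
Salad bar box $12.57: hot prepared food → 8% → $1.01
Total tax = $7.23 + $0.53 + $3.23 + $4.46 + $1.45 + $0.21 + $1.39 + $2.86 + $8.99 + $22.46 + $1.44 + $1.01 = $55.26

$55.26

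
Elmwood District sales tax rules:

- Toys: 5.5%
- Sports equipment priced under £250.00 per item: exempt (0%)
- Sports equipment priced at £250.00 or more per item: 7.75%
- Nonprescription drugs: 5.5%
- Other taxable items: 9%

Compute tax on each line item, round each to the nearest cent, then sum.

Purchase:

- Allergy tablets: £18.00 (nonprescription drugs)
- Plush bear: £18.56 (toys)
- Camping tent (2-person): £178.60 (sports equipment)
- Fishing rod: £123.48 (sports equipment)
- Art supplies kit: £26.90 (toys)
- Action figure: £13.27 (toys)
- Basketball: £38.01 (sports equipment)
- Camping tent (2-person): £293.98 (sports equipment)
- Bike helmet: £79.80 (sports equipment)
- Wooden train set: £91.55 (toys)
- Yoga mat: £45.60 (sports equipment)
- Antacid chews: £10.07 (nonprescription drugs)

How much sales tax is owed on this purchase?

£32.59

Allergy tablets £18.00: nonprescription drugs → 5.5% → £0.99
Plush bear £18.56: toys → 5.5% → £1.02
Camping tent (2-person) £178.60: sports equipment, under £250.00 → 0% → £0.00
Fishing rod £123.48: sports equipment, under £250.00 → 0% → £0.00
Art supplies kit £26.90: toys → 5.5% → £1.48
Action figure £13.27: toys → 5.5% → £0.73
Basketball £38.01: sports equipment, under £250.00 → 0% → £0.00
Camping tent (2-person) £293.98: sports equipment, £250.00 or more → 7.75% → £22.78
Bike helmet £79.80: sports equipment, under £250.00 → 0% → £0.00
Wooden train set £91.55: toys → 5.5% → £5.04
Yoga mat £45.60: sports equipment, under £250.00 → 0% → £0.00
Antacid chews £10.07: nonprescription drugs → 5.5% → £0.55
Total tax = £0.99 + £1.02 + £1.48 + £0.73 + £22.78 + £5.04 + £0.55 = £32.59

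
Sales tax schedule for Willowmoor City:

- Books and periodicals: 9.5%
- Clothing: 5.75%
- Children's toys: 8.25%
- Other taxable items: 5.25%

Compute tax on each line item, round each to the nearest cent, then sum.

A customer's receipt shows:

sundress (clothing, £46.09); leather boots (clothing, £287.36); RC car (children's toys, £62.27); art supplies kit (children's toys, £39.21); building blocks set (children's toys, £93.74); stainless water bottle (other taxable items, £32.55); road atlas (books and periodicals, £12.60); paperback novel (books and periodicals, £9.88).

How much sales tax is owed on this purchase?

Sundress £46.09: clothing → 5.75% → £2.65
Leather boots £287.36: clothing → 5.75% → £16.52
RC car £62.27: children's toys → 8.25% → £5.14
Art supplies kit £39.21: children's toys → 8.25% → £3.23
Building blocks set £93.74: children's toys → 8.25% → £7.73
Stainless water bottle £32.55: other taxable items → 5.25% → £1.71
Road atlas £12.60: books and periodicals → 9.5% → £1.20
Paperback novel £9.88: books and periodicals → 9.5% → £0.94
Total tax = £2.65 + £16.52 + £5.14 + £3.23 + £7.73 + £1.71 + £1.20 + £0.94 = £39.12

£39.12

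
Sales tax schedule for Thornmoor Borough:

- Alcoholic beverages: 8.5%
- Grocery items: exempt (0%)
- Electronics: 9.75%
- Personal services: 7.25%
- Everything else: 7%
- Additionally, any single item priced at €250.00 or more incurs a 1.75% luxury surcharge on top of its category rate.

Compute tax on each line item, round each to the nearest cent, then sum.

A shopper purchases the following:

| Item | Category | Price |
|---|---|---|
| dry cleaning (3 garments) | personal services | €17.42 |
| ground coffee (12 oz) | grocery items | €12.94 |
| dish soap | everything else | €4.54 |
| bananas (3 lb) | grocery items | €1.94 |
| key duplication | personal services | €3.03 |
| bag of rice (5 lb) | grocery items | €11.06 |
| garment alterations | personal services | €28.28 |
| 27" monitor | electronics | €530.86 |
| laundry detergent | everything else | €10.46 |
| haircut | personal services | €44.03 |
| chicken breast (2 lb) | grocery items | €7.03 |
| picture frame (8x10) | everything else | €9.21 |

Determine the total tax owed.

€69.46

Dry cleaning (3 garments) €17.42: personal services → 7.25% → €1.26
Ground coffee (12 oz) €12.94: grocery items → 0% → €0.00
Dish soap €4.54: everything else → 7% → €0.32
Bananas (3 lb) €1.94: grocery items → 0% → €0.00
Key duplication €3.03: personal services → 7.25% → €0.22
Bag of rice (5 lb) €11.06: grocery items → 0% → €0.00
Garment alterations €28.28: personal services → 7.25% → €2.05
27" monitor €530.86: electronics → 9.75% + 1.75% surcharge = 11.5% → €61.05
Laundry detergent €10.46: everything else → 7% → €0.73
Haircut €44.03: personal services → 7.25% → €3.19
Chicken breast (2 lb) €7.03: grocery items → 0% → €0.00
Picture frame (8x10) €9.21: everything else → 7% → €0.64
Total tax = €1.26 + €0.32 + €0.22 + €2.05 + €61.05 + €0.73 + €3.19 + €0.64 = €69.46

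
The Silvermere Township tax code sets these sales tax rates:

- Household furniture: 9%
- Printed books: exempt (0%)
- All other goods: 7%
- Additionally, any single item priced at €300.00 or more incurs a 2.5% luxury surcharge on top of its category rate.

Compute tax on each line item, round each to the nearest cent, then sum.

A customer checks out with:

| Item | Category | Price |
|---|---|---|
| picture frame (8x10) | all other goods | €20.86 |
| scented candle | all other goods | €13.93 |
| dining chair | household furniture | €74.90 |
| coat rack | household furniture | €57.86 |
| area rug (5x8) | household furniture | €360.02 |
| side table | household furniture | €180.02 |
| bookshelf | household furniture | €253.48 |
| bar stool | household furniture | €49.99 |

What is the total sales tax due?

€99.30

Picture frame (8x10) €20.86: all other goods → 7% → €1.46
Scented candle €13.93: all other goods → 7% → €0.98
Dining chair €74.90: household furniture → 9% → €6.74
Coat rack €57.86: household furniture → 9% → €5.21
Area rug (5x8) €360.02: household furniture → 9% + 2.5% surcharge = 11.5% → €41.40
Side table €180.02: household furniture → 9% → €16.20
Bookshelf €253.48: household furniture → 9% → €22.81
Bar stool €49.99: household furniture → 9% → €4.50
Total tax = €1.46 + €0.98 + €6.74 + €5.21 + €41.40 + €16.20 + €22.81 + €4.50 = €99.30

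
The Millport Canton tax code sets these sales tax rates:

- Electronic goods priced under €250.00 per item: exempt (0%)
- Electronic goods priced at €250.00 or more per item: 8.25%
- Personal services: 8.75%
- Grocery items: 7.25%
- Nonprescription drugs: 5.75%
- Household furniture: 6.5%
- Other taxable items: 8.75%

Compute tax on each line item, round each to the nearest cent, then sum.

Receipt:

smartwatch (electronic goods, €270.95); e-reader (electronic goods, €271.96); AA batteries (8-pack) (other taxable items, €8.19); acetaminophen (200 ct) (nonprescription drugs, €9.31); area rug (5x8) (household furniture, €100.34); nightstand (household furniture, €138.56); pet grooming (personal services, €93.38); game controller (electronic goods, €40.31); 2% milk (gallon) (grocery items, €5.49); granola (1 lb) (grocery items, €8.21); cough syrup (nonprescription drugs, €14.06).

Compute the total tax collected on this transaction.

Smartwatch €270.95: electronic goods, €250.00 or more → 8.25% → €22.35
E-reader €271.96: electronic goods, €250.00 or more → 8.25% → €22.44
AA batteries (8-pack) €8.19: other taxable items → 8.75% → €0.72
Acetaminophen (200 ct) €9.31: nonprescription drugs → 5.75% → €0.54
Area rug (5x8) €100.34: household furniture → 6.5% → €6.52
Nightstand €138.56: household furniture → 6.5% → €9.01
Pet grooming €93.38: personal services → 8.75% → €8.17
Game controller €40.31: electronic goods, under €250.00 → 0% → €0.00
2% milk (gallon) €5.49: grocery items → 7.25% → €0.40
Granola (1 lb) €8.21: grocery items → 7.25% → €0.60
Cough syrup €14.06: nonprescription drugs → 5.75% → €0.81
Total tax = €22.35 + €22.44 + €0.72 + €0.54 + €6.52 + €9.01 + €8.17 + €0.40 + €0.60 + €0.81 = €71.56

€71.56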